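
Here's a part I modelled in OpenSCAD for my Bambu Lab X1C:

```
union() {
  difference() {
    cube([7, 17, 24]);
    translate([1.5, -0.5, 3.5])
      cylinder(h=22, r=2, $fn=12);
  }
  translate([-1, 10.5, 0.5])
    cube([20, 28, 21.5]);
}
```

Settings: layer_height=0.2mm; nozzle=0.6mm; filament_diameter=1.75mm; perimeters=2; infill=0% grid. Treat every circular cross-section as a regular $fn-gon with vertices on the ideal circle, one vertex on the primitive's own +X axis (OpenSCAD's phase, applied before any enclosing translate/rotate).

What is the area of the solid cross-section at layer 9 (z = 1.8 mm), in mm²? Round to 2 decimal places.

At z = 1.8 mm: the 7×17 cube contributes its full rectangle (area 119.00 mm²); the cylinder at (1.5, -0.5) does not reach this height (z outside [3.5, 25.5]); Subtracting the remaining from the first: none of the subtracted shapes is present at this height, so the 7×17 cube is unchanged — area = 119.00 mm²; the cube at (-1, 10.5) (footprint 20×28) is included at this height (area 560.00 mm²); Taking the union: the regions partially overlap — summed areas 679.00 mm² minus the doubly-counted overlap 45.50 mm² gives 633.50 mm² — area = 633.50 mm². Overall, the cross-section is a single solid region. Net area = 633.50 mm².

633.50 mm²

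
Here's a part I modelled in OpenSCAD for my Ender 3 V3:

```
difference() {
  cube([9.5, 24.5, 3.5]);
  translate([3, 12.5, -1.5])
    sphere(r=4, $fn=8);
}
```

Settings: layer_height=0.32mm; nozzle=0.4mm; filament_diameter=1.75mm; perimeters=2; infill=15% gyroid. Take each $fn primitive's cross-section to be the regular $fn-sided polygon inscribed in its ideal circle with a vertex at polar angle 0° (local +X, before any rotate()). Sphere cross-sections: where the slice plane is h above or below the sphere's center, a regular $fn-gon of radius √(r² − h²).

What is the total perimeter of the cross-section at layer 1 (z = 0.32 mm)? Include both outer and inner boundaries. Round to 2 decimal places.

84.16 mm

At z = 0.32 mm: the cube is present — its section is the full 9.5×24.5 rectangle (perimeter 68.00 mm); the r=4 sphere at (3, 12.5) slices to a regular 8-gon of circumradius 3.562 (√(r²−h²) with h=1.82 from center) (perimeter = 2·8·3.562·sin(180°/8) = 21.81 mm); Subtracting the remaining from the first: starting from the 9.5×24.5 cube, the r=4 sphere at (3, 12.5) partially overlaps it — only the 35.12 mm² overlap (of its 35.89 mm²) is removed, clipping the outline — boundary = 84.16 mm. Overall, the cross-section is a single solid region. Total boundary length (outer) = 84.16 mm.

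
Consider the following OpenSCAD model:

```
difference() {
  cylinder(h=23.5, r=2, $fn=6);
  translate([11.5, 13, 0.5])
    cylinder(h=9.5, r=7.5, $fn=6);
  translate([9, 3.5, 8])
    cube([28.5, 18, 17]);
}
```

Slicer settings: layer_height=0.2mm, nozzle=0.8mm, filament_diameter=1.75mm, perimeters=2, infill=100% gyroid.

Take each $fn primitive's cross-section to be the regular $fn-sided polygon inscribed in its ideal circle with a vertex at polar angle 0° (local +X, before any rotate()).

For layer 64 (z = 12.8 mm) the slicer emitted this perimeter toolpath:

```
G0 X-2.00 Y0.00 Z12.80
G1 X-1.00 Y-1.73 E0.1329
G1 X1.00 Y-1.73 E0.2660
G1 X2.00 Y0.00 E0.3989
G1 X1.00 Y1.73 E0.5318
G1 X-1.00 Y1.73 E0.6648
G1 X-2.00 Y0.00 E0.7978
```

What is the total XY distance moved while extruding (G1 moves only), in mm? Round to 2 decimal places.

Sum the Euclidean lengths of each G1 segment: total = 11.99 mm.

11.99 mm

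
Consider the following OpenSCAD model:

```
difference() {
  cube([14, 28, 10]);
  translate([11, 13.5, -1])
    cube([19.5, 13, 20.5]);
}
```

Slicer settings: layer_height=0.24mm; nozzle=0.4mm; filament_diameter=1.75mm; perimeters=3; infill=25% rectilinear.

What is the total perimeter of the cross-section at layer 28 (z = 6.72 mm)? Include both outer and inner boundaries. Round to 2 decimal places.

At z = 6.72 mm: the cube (footprint 14×28) is included at this height (perimeter 84.00 mm); the cube at (11, 13.5) (footprint 19.5×13) is included at this height (perimeter 65.00 mm); Taking the first minus the rest: starting from the 14×28 cube, the 19.5×13 cube at (11, 13.5) partially overlaps it — only the 39.00 mm² overlap (of its 253.50 mm²) is removed, clipping the outline — boundary = 90.00 mm. Overall, the cross-section is a single solid region. Total boundary length (outer) = 90.00 mm.

90.00 mm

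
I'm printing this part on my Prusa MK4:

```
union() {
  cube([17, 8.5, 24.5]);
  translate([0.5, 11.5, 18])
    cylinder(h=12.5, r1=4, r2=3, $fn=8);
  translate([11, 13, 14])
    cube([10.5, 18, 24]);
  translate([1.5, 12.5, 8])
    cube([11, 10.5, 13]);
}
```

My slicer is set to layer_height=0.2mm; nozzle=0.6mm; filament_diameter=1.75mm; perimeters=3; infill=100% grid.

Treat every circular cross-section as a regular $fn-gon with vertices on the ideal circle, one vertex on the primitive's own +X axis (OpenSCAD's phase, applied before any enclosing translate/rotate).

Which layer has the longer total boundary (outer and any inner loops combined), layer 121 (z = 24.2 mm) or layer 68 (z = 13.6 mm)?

Layer 121 (z = 24.2): the 17×8.5 cube contributes its full rectangle (perimeter 51.00 mm); the cone at (0.5, 11.5) (r1=4→r2=3) has section circumradius 3.504 here — a regular 8-gon (perimeter = 2·8·3.504·sin(180°/8) = 21.45 mm); the cube at (11, 13) is present — its section is the full 10.5×18 rectangle (perimeter 57.00 mm); the cube at (1.5, 12.5) is not intersected at this z (z outside [8, 21]); Taking the union: the regions partially overlap (shared area 0.51 mm²), so the edge portions inside another operand are dropped and the merged outline is re-measured after clipping — boundary = 125.58 mm. So its perimeter = 125.58 mm. Layer 68 (z = 13.6): the cube (footprint 17×8.5) is included at this height (perimeter 51.00 mm); the cone at (0.5, 11.5) is not intersected at this z (z outside [18, 30.5]); the cube at (11, 13) is absent (z outside [14, 38]); the 11×10.5 cube at (1.5, 12.5) contributes its full rectangle (perimeter 43.00 mm); Taking the union: the 2 present regions are separate (no shared area or edge), so areas and boundary lengths simply add and each stays a separate island — boundary = 94.00 mm. So its perimeter = 94.00 mm. Layer 121 is larger (125.58 vs 94.00 mm).

layer 121 (z = 24.2 mm)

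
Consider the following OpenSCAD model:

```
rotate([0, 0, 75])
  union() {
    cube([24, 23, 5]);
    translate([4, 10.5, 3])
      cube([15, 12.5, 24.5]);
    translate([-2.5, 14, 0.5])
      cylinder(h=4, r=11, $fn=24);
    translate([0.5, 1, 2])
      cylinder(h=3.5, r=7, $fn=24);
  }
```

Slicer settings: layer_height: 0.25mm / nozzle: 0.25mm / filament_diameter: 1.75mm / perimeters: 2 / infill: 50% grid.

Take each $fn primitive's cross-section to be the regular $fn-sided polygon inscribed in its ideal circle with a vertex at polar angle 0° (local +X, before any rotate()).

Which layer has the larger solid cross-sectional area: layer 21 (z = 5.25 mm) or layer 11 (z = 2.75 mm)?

layer 11 (z = 2.75 mm)

Layer 21 (z = 5.25): the cube is absent (z outside [0, 5]); the cube at (4, 10.5) (footprint 15×12.5) is included at this height (area 187.50 mm²); the cylinder at (-2.5, 14) does not reach this height (z outside [0.5, 4.5]); the cylinder at (0.5, 1): section is a regular 24-gon, circumradius r=7 (area = (24/2)·7.000²·sin(360°/24) = 152.19 mm²); Combining (union): the 2 present regions are separate (no shared area or edge), so areas and boundary lengths simply add and each stays a separate island — area = 339.69 mm²; (rotated 75° about Z; rotation is an isometry so areas/perimeters/island counts are preserved). So its area = 339.69 mm². Layer 11 (z = 2.75): the 24×23 cube contributes its full rectangle (area 552.00 mm²); the cube at (4, 10.5) is absent (z outside [3, 27.5]); the cylinder at (-2.5, 14): section is a regular 24-gon, circumradius r=11 (area = (24/2)·11.000²·sin(360°/24) = 375.81 mm²); the r=7 cylinder at (0.5, 1) gives a regular 24-gon of circumradius 7 (constant along its height) (area = (24/2)·7.000²·sin(360°/24) = 152.19 mm²); Merging all regions: the regions partially overlap — summed areas 1079.99 mm² minus the doubly-counted overlap 199.60 mm² gives 880.39 mm² — area = 880.39 mm²; (rotated 75° about Z; rotation is an isometry so areas/perimeters/island counts are preserved). So its area = 880.39 mm². Layer 11 is larger (880.39 vs 339.69 mm²).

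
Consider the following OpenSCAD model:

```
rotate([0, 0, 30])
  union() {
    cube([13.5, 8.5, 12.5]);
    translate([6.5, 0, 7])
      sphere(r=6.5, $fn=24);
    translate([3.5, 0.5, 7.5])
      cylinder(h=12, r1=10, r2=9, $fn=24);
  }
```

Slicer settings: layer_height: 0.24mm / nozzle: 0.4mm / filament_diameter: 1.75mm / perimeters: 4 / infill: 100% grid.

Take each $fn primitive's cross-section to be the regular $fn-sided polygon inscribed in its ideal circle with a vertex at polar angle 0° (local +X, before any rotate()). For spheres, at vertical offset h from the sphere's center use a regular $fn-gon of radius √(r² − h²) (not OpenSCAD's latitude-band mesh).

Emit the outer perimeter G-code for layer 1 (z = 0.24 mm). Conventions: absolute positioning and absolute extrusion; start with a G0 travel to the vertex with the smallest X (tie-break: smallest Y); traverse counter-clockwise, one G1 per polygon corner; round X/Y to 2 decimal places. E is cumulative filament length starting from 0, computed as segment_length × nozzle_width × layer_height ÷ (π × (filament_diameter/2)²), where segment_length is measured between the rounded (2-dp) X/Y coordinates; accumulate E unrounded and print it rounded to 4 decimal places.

G0 X-4.25 Y7.36 Z0.24
G1 X0.00 Y0.00 E0.3392
G1 X11.69 Y6.75 E0.8780
G1 X7.44 Y14.11 E1.2172
G1 X-4.25 Y7.36 E1.7560

At z = 0.24 mm: the cube (footprint 13.5×8.5) is included at this height; the sphere at (6.5, 0) does not reach this height (|z−center|=6.760 > r=6.5); the cone at (3.5, 0.5) is absent (z outside [7.5, 19.5]); Merging all regions: only the 13.5×8.5 cube is present, so the union is just that shape — 1 connected region; (whole slice rotated 30° about Z — lengths, areas and connectivity unchanged). The outline is a single polygon with 4 vertices. Extrusion per mm of travel: 0.4 × 0.24 / (π × 0.875²) = 0.039912. Accumulating E over each segment gives final E = 1.7560.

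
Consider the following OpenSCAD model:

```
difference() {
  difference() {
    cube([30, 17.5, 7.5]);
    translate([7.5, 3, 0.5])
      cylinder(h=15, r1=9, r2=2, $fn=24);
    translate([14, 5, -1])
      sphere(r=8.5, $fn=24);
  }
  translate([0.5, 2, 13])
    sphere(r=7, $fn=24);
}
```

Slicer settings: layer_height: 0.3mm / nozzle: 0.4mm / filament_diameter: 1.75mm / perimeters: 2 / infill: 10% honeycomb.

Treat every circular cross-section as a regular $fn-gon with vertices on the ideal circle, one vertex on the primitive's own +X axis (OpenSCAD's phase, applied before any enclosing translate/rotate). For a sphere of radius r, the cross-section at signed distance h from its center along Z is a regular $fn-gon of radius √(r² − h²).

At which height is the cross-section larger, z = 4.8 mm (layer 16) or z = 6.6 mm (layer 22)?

layer 22 (z = 6.6 mm)

Layer 16 (z = 4.8): the 30×17.5 cube contributes its full rectangle (area 525.00 mm²); the cone at (7.5, 3) contributes a regular 24-gon of circumradius 6.993 (interpolated between r1=9 and r2=2 at t=0.287) (area = (24/2)·6.993²·sin(360°/24) = 151.90 mm²); the r=8.5 sphere at (14, 5) slices to a regular 24-gon of circumradius 6.214 (√(r²−h²) with h=5.8 from center) (area = (24/2)·6.214²·sin(360°/24) = 119.92 mm²); Taking the first minus the rest: starting from the 30×17.5 cube (525.00 mm²), the cone at (7.5, 3) partially overlaps it — only the 116.32 mm² overlap (of its 151.90 mm²) is removed, clipping the outline; the r=8.5 sphere at (14, 5) partially overlaps it — only the 66.26 mm² overlap (of its 119.92 mm²) is removed, clipping the outline — area = 342.41 mm²; the sphere at (0.5, 2) does not reach this height (|z−center|=8.200 > r=7); Taking the first minus the rest: none of the subtracted shapes is present at this height, so that combined region is unchanged — area = 342.41 mm². So its area = 342.41 mm². Layer 22 (z = 6.6): the cube (footprint 30×17.5) is included at this height (area 525.00 mm²); the cone at (7.5, 3) contributes a regular 24-gon of circumradius 6.153 (interpolated between r1=9 and r2=2 at t=0.407) (area = (24/2)·6.153²·sin(360°/24) = 117.60 mm²); the r=8.5 sphere at (14, 5) contributes a regular 24-gon of circumradius √(8.5²−7.6²) = 3.807 (area = (24/2)·3.807²·sin(360°/24) = 45.00 mm²); After the difference (first − rest): starting from the 30×17.5 cube (525.00 mm²), the cone at (7.5, 3) partially overlaps it — only the 93.97 mm² overlap (of its 117.60 mm²) is removed, clipping the outline; the r=8.5 sphere at (14, 5) partially overlaps it — only the 30.25 mm² overlap (of its 45.00 mm²) is removed, clipping the outline — area = 400.78 mm²; the sphere at (0.5, 2): section is a regular 24-gon, circumradius = √(r²−h²) = √(7²−6.4²) = 2.835 (area = (24/2)·2.835²·sin(360°/24) = 24.97 mm²); Subtracting the remaining from the first: starting from that combined region (400.78 mm²), the r=7 sphere at (0.5, 2) partially overlaps it — only the 7.50 mm² overlap (of its 24.97 mm²) is removed, clipping the outline — area = 393.28 mm². So its area = 393.28 mm². Layer 22 is larger (393.28 vs 342.41 mm²).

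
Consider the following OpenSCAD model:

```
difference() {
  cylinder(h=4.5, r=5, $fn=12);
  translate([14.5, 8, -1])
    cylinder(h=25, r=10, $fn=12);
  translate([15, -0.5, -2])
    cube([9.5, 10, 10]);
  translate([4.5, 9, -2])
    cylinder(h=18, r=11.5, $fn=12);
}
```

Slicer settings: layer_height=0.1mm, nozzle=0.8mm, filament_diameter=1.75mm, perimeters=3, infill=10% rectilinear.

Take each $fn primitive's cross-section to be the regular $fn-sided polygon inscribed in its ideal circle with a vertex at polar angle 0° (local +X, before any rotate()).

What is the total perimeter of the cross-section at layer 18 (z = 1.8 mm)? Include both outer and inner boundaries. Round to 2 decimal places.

At z = 1.8 mm: the r=5 cylinder contributes a regular 12-gon of circumradius 5 (perimeter = 2·12·5.000·sin(180°/12) = 31.06 mm); the cylinder at (14.5, 8): section is a regular 12-gon, circumradius r=10 (perimeter = 2·12·10.000·sin(180°/12) = 62.12 mm); the 9.5×10 cube at (15, -0.5) contributes its full rectangle (perimeter 39.00 mm); the r=11.5 cylinder at (4.5, 9) contributes a regular 12-gon of circumradius 11.5 (perimeter = 2·12·11.500·sin(180°/12) = 71.43 mm); Subtracting the remaining from the first: starting from the r=5 cylinder, the r=10 cylinder at (14.5, 8) misses the remaining region (no effect); the 9.5×10 cube at (15, -0.5) misses the remaining region (no effect); the r=11.5 cylinder at (4.5, 9) partially overlaps it — only the 45.25 mm² overlap (of its 396.75 mm²) is removed, clipping the outline — boundary = 25.52 mm. Overall, the cross-section is a single solid region. Total boundary length (outer) = 25.52 mm.

25.52 mm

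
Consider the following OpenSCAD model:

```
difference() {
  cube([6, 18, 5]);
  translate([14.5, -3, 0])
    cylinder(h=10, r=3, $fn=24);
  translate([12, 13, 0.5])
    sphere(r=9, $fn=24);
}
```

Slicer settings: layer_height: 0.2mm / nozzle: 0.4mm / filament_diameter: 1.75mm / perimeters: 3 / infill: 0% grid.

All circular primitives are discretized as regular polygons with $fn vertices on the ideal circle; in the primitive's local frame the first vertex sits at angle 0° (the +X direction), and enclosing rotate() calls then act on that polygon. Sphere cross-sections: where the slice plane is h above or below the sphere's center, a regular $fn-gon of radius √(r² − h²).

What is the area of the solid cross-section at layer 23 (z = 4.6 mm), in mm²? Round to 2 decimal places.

93.92 mm²

At z = 4.6 mm: the cube is present — its section is the full 6×18 rectangle (area 108.00 mm²); the cylinder at (14.5, -3): section is a regular 24-gon, circumradius r=3 (area = (24/2)·3.000²·sin(360°/24) = 27.95 mm²); the sphere at (12, 13): section is a regular 24-gon, circumradius = √(r²−h²) = √(9²−4.1²) = 8.012 (area = (24/2)·8.012²·sin(360°/24) = 199.36 mm²); Subtracting the remaining from the first: starting from the 6×18 cube (108.00 mm²), the r=3 cylinder at (14.5, -3) misses the remaining region (no effect); the r=9 sphere at (12, 13) partially overlaps it — only the 14.08 mm² overlap (of its 199.36 mm²) is removed, clipping the outline — area = 93.92 mm². Overall, the cross-section is a single solid region. Net area = 93.92 mm².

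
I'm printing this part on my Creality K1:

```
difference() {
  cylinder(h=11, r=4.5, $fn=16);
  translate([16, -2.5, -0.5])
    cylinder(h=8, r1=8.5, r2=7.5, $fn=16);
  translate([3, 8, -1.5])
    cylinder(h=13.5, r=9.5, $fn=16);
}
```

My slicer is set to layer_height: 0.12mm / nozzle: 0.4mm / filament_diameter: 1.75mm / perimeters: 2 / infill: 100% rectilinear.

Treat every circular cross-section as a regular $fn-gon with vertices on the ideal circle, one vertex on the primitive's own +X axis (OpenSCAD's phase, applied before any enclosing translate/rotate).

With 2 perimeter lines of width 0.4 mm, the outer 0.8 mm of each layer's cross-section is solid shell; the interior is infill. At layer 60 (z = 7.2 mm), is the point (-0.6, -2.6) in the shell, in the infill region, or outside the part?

At z = 7.2 mm: the r=4.5 cylinder gives a regular 16-gon of circumradius 4.5 (constant along its height); the cone at (16, -2.5) (r1=8.5→r2=7.5) has section circumradius 7.537 here — a regular 16-gon; the cylinder at (3, 8): section is a regular 16-gon, circumradius r=9.5; After the difference (first − rest): starting from the r=4.5 cylinder, the cone at (16, -2.5) misses the remaining region (no effect); the r=9.5 cylinder at (3, 8) partially overlaps it — only the 35.24 mm² overlap (of its 276.30 mm²) is removed, clipping the outline — 1 connected region. Overall, the cross-section is a single solid region. The nearest boundary edge runs (-0.00, -4.50)→(-1.72, -4.16); distance from the point to it = 1.75 mm. The point is inside the cross-section and 1.75 mm from the nearest boundary — more than the 0.8 mm shell width (2 × 0.4), so it's in the infill interior.

infill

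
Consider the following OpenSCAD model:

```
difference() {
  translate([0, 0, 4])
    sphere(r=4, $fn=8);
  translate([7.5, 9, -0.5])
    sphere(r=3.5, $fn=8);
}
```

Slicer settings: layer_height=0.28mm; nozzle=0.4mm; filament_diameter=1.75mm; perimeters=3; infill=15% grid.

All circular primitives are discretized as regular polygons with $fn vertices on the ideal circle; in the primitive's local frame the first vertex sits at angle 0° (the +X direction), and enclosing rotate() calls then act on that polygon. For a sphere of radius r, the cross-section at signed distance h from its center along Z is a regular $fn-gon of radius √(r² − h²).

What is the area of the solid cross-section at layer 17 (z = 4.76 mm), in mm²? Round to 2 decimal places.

At z = 4.76 mm: the r=4 sphere contributes a regular 8-gon of circumradius √(4²−0.76²) = 3.927 (area = (8/2)·3.927²·sin(360°/8) = 43.62 mm²); the sphere at (7.5, 9) is absent (|z−center|=5.260 > r=3.5); After the difference (first − rest): none of the subtracted shapes is present at this height, so the r=4 sphere is unchanged — area = 43.62 mm². Overall, the cross-section is a single solid region. Net area = 43.62 mm².

43.62 mm²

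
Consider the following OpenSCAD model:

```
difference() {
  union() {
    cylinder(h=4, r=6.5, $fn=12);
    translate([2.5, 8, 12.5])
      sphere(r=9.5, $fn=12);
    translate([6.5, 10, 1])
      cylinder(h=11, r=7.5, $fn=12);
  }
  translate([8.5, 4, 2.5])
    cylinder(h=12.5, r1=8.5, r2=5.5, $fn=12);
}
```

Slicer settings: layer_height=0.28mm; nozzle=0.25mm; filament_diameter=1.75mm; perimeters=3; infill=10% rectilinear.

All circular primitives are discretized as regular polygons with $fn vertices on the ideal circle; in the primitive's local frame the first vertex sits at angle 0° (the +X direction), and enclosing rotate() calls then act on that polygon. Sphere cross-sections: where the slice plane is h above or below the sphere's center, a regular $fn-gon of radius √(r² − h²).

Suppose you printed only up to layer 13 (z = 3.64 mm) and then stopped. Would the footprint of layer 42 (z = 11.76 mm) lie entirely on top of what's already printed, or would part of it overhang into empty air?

Compare the two slices. At z = 3.64: the r=6.5 cylinder gives a regular 12-gon of circumradius 6.5 (constant along its height) (area = (12/2)·6.500²·sin(360°/12) = 126.75 mm²); the sphere at (2.5, 8): section is a regular 12-gon, circumradius = √(r²−h²) = √(9.5²−8.86²) = 3.428 (area = (12/2)·3.428²·sin(360°/12) = 35.25 mm²); the cylinder at (6.5, 10): section is a regular 12-gon, circumradius r=7.5 (area = (12/2)·7.500²·sin(360°/12) = 168.75 mm²); Combining (union): the regions partially overlap — summed areas 330.75 mm² minus the doubly-counted overlap 42.24 mm² gives 288.51 mm² — area = 288.51 mm²; the cone at (8.5, 4): at t=0.091 of its height the radius interpolates to r₁+(r₂−r₁)t = 8.226, giving a regular 12-gon of that circumradius (area = (12/2)·8.226²·sin(360°/12) = 203.02 mm²); After the difference (first − rest): starting from that combined region (288.51 mm²), the cone at (8.5, 4) partially overlaps it — only the 120.66 mm² overlap (of its 203.02 mm²) is removed, clipping the outline — area = 167.85 mm². At z = 11.76: the cylinder does not reach this height (z outside [0, 4]); the r=9.5 sphere at (2.5, 8) slices to a regular 12-gon of circumradius 9.471 (√(r²−h²) with h=0.74 from center) (area = (12/2)·9.471²·sin(360°/12) = 269.11 mm²); the r=7.5 cylinder at (6.5, 10) contributes a regular 12-gon of circumradius 7.5 (area = (12/2)·7.500²·sin(360°/12) = 168.75 mm²); Combining (union): the regions partially overlap — summed areas 437.86 mm² minus the doubly-counted overlap 138.37 mm² gives 299.49 mm² — area = 299.49 mm²; the cone at (8.5, 4) contributes a regular 12-gon of circumradius 6.278 (interpolated between r1=8.5 and r2=5.5 at t=0.741) (area = (12/2)·6.278²·sin(360°/12) = 118.22 mm²); Taking the first minus the rest: starting from that combined region (299.49 mm²), the cone at (8.5, 4) partially overlaps it — only the 80.17 mm² overlap (of its 118.22 mm²) is removed, clipping the outline — area = 219.32 mm². Checking containment: at z = 11.76 the cross-section extends beyond the z = 3.64 cross-section by about 107.74 mm².

part overhangs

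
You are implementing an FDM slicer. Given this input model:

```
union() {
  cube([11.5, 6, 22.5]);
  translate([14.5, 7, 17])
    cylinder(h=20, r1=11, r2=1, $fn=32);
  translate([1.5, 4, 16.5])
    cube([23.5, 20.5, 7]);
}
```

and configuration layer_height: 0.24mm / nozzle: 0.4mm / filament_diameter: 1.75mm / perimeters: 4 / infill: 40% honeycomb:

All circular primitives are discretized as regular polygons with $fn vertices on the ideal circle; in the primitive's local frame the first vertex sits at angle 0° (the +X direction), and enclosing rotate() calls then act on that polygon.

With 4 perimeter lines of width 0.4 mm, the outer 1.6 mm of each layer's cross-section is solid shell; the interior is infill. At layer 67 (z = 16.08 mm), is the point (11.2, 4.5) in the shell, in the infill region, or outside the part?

At z = 16.08 mm: the cube (footprint 11.5×6) is included at this height; the cone at (14.5, 7) does not reach this height (z outside [17, 37]); the cube at (1.5, 4) does not reach this height (z outside [16.5, 23.5]); Combining (union): only the 11.5×6 cube is present, so the union is just that shape — 1 connected region. Overall, the cross-section is a single solid region. The nearest boundary edge runs (11.50, 0.00)→(11.50, 6.00); distance from the point to it = 0.30 mm. The point is inside the cross-section, 0.30 mm from the nearest boundary — within the 1.6 mm shell band (4 × 0.4).

shell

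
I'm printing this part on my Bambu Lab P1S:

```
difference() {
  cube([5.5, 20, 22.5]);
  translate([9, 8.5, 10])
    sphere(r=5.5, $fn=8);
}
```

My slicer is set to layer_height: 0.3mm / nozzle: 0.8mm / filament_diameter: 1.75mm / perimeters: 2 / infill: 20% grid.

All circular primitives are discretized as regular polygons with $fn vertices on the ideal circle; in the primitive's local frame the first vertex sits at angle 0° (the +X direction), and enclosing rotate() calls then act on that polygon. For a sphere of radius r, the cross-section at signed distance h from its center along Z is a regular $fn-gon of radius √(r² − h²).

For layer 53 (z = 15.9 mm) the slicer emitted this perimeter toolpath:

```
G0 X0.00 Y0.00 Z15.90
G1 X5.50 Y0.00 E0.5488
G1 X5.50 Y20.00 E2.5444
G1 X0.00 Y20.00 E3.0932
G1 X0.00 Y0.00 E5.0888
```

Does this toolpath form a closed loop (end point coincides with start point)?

yes

Start point (G0): (0.00, 0.00). End point (last G1): the path returns to the start — closed.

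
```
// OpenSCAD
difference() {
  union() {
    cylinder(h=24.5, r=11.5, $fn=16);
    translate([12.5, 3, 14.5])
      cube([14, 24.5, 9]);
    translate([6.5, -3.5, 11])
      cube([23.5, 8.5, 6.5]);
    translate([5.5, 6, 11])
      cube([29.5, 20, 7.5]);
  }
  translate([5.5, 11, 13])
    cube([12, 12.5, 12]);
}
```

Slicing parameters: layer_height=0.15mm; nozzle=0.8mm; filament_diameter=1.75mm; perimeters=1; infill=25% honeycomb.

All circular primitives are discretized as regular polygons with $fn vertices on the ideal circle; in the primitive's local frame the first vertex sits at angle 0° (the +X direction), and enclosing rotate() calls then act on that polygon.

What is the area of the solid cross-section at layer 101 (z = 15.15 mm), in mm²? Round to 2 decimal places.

1031.48 mm²

At z = 15.15 mm: the r=11.5 cylinder contributes a regular 16-gon of circumradius 11.5 (area = (16/2)·11.500²·sin(360°/16) = 404.88 mm²); the cube at (12.5, 3) (footprint 14×24.5) is included at this height (area 343.00 mm²); the cube at (6.5, -3.5) is present — its section is the full 23.5×8.5 rectangle (area 199.75 mm²); the cube at (5.5, 6) is present — its section is the full 29.5×20 rectangle (area 590.00 mm²); Taking the union: the regions partially overlap — summed areas 1537.63 mm² minus the doubly-counted overlap 356.15 mm² gives 1181.48 mm² — area = 1181.48 mm²; the 12×12.5 cube at (5.5, 11) contributes its full rectangle (area 150.00 mm²); Taking the first minus the rest: starting from that combined region (1181.48 mm²), the 12×12.5 cube at (5.5, 11) lies inside it touching the edge (removes its full 150.00 mm²) — area = 1031.48 mm². Overall, the cross-section is one region with 1 hole. Net area = 1031.48 mm².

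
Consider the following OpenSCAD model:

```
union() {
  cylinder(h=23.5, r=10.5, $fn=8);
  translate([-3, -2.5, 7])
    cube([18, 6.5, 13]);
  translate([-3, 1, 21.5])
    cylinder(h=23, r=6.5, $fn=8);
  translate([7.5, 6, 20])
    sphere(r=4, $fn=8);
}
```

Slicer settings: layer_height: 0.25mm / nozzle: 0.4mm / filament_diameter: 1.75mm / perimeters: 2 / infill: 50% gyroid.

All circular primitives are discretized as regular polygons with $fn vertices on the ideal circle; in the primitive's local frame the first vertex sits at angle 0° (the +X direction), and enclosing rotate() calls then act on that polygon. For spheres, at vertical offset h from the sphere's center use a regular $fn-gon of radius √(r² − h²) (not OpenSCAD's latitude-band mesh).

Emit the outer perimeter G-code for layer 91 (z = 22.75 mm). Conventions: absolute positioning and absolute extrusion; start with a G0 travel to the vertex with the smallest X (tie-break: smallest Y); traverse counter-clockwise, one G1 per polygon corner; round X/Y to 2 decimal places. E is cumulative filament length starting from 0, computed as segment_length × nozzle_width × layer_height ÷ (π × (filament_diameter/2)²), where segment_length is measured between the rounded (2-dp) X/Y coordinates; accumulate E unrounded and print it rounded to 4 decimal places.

G0 X-10.50 Y0.00 Z22.75
G1 X-7.42 Y-7.42 E0.3340
G1 X0.00 Y-10.50 E0.6680
G1 X7.42 Y-7.42 E1.0020
G1 X10.50 Y0.00 E1.3360
G1 X8.97 Y3.70 E1.5025
G1 X9.55 Y3.95 E1.5288
G1 X10.40 Y6.00 E1.6210
G1 X9.55 Y8.05 E1.7133
G1 X7.50 Y8.90 E1.8055
G1 X5.68 Y8.15 E1.8874
G1 X0.00 Y10.50 E2.1429
G1 X-7.42 Y7.42 E2.4770
G1 X-10.50 Y0.00 E2.8110

At z = 22.75 mm: the cylinder: section is a regular 8-gon, circumradius r=10.5; the cube at (-3, -2.5) does not reach this height (z outside [7, 20]); the cylinder at (-3, 1): section is a regular 8-gon, circumradius r=6.5; the sphere at (7.5, 6): section is a regular 8-gon, circumradius = √(r²−h²) = √(4²−2.75²) = 2.905; Combining (union): the regions partially overlap (shared area 133.09 mm²), so overlapping operands fuse into one piece — 1 connected region. The outline is a single polygon with 13 vertices. Extrusion per mm of travel: 0.4 × 0.25 / (π × 0.875²) = 0.041575. Accumulating E over each segment gives final E = 2.8110.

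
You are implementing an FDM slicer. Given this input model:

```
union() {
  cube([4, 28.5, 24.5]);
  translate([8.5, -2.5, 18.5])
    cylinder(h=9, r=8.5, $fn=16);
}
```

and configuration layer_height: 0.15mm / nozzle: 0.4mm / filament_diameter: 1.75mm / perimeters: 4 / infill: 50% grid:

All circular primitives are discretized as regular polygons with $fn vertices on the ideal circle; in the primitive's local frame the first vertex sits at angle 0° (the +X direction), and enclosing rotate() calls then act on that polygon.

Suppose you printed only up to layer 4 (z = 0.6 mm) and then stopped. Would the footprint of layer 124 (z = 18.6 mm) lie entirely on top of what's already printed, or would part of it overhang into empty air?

Compare the two slices. At z = 0.6: the cube (footprint 4×28.5) is included at this height (area 114.00 mm²); the cylinder at (8.5, -2.5) is not intersected at this z (z outside [18.5, 27.5]); Combining (union): only the 4×28.5 cube is present, so the union is just that shape — area = 114.00 mm². At z = 18.6: the cube is present — its section is the full 4×28.5 rectangle (area 114.00 mm²); the cylinder at (8.5, -2.5): section is a regular 16-gon, circumradius r=8.5 (area = (16/2)·8.500²·sin(360°/16) = 221.19 mm²); Combining (union): the regions partially overlap — summed areas 335.19 mm² minus the doubly-counted overlap 10.05 mm² gives 325.14 mm² — area = 325.14 mm². Checking containment: at z = 18.6 the cross-section extends beyond the z = 0.6 cross-section by about 211.14 mm².

part overhangs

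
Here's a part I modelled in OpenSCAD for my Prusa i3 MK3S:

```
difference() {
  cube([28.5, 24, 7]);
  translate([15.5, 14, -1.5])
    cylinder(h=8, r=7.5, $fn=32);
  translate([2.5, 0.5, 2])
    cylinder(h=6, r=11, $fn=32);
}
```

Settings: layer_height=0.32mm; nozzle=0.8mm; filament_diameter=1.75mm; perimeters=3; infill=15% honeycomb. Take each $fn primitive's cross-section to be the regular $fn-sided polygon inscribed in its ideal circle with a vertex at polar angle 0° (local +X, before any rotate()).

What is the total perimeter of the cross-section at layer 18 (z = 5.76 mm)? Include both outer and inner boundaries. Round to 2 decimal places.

At z = 5.76 mm: the 28.5×24 cube contributes its full rectangle (perimeter 105.00 mm); the r=7.5 cylinder at (15.5, 14) gives a regular 32-gon of circumradius 7.5 (constant along its height) (perimeter = 2·32·7.500·sin(180°/32) = 47.05 mm); the cylinder at (2.5, 0.5): section is a regular 32-gon, circumradius r=11 (perimeter = 2·32·11.000·sin(180°/32) = 69.00 mm); Subtracting the remaining from the first: starting from the 28.5×24 cube, the r=7.5 cylinder at (15.5, 14) lies wholly inside it (removes its full 175.58 mm² and its 47.05 mm outline becomes a hole wall); the r=11 cylinder at (2.5, 0.5) partially overlaps it — only the 128.34 mm² overlap (of its 377.69 mm²) is removed, clipping the outline — boundary (outer + 1 inner loop) = 147.70 mm. Overall, the cross-section is one region with 1 hole. Total boundary length (outer + inner) = 147.70 mm.

147.70 mm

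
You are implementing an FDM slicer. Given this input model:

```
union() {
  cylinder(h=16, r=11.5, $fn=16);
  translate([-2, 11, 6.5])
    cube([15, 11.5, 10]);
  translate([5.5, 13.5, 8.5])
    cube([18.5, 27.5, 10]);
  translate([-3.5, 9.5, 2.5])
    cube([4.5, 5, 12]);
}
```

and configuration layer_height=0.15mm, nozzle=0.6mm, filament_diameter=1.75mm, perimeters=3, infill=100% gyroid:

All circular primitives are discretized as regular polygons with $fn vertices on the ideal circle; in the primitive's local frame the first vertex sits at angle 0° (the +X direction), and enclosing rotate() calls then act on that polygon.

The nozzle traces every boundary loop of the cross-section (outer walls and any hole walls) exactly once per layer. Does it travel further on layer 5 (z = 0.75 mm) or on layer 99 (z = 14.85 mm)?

layer 99 (z = 14.85 mm)

Layer 5 (z = 0.75): the cylinder: section is a regular 16-gon, circumradius r=11.5 (perimeter = 2·16·11.500·sin(180°/16) = 71.79 mm); the cube at (-2, 11) is absent (z outside [6.5, 16.5]); the cube at (5.5, 13.5) does not reach this height (z outside [8.5, 18.5]); the cube at (-3.5, 9.5) is absent (z outside [2.5, 14.5]); Merging all regions: only the r=11.5 cylinder is present, so the union is just that shape — boundary = 71.79 mm. So its perimeter = 71.79 mm. Layer 99 (z = 14.85): the r=11.5 cylinder contributes a regular 16-gon of circumradius 11.5 (perimeter = 2·16·11.500·sin(180°/16) = 71.79 mm); the cube at (-2, 11) is present — its section is the full 15×11.5 rectangle (perimeter 53.00 mm); the cube at (5.5, 13.5) is present — its section is the full 18.5×27.5 rectangle (perimeter 92.00 mm); the cube at (-3.5, 9.5) is absent (z outside [2.5, 14.5]); Taking the union: the regions partially overlap (shared area 68.73 mm²), so the edge portions inside another operand are dropped and the merged outline is re-measured after clipping — boundary = 174.58 mm. So its perimeter = 174.58 mm. Layer 99 is larger (174.58 vs 71.79 mm).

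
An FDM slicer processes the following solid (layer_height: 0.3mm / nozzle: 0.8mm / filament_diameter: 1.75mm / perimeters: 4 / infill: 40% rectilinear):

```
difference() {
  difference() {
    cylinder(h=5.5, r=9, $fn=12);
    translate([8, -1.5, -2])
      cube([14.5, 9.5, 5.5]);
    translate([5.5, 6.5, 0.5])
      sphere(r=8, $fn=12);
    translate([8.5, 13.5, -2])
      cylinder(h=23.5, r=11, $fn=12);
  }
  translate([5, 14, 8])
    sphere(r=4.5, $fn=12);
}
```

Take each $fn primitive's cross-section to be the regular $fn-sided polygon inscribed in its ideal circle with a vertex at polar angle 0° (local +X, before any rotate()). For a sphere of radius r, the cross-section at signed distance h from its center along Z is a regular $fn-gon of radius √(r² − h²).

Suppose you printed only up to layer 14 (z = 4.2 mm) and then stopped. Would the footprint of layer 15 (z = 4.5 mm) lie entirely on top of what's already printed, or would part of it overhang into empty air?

part overhangs

Compare the two slices. At z = 4.2: the cylinder: section is a regular 12-gon, circumradius r=9 (area = (12/2)·9.000²·sin(360°/12) = 243.00 mm²); the cube at (8, -1.5) is absent (z outside [-2, 3.5]); the r=8 sphere at (5.5, 6.5) slices to a regular 12-gon of circumradius 7.093 (√(r²−h²) with h=3.7 from center) (area = (12/2)·7.093²·sin(360°/12) = 150.93 mm²); the cylinder at (8.5, 13.5): section is a regular 12-gon, circumradius r=11 (area = (12/2)·11.000²·sin(360°/12) = 363.00 mm²); Taking the first minus the rest: starting from the r=9 cylinder (243.00 mm²), the r=8 sphere at (5.5, 6.5) partially overlaps it — only the 66.20 mm² overlap (of its 150.93 mm²) is removed, clipping the outline; the r=11 cylinder at (8.5, 13.5) partially overlaps it — only the 0.04 mm² overlap (of its 363.00 mm²) is removed, clipping the outline — area = 176.75 mm²; the sphere at (5, 14): section is a regular 12-gon, circumradius = √(r²−h²) = √(4.5²−3.8²) = 2.410 (area = (12/2)·2.410²·sin(360°/12) = 17.43 mm²); Subtracting the remaining from the first: starting from that combined region (176.75 mm²), the r=4.5 sphere at (5, 14) misses the remaining region (no effect) — area = 176.75 mm². At z = 4.5: the r=9 cylinder gives a regular 12-gon of circumradius 9 (constant along its height) (area = (12/2)·9.000²·sin(360°/12) = 243.00 mm²); the cube at (8, -1.5) is not intersected at this z (z outside [-2, 3.5]); the r=8 sphere at (5.5, 6.5) contributes a regular 12-gon of circumradius √(8²−4²) = 6.928 (area = (12/2)·6.928²·sin(360°/12) = 144.00 mm²); the r=11 cylinder at (8.5, 13.5) gives a regular 12-gon of circumradius 11 (constant along its height) (area = (12/2)·11.000²·sin(360°/12) = 363.00 mm²); Subtracting the remaining from the first: starting from the r=9 cylinder (243.00 mm²), the r=8 sphere at (5.5, 6.5) partially overlaps it — only the 63.54 mm² overlap (of its 144.00 mm²) is removed, clipping the outline; the r=11 cylinder at (8.5, 13.5) partially overlaps it — only the 0.14 mm² overlap (of its 363.00 mm²) is removed, clipping the outline — area = 179.32 mm²; the r=4.5 sphere at (5, 14) contributes a regular 12-gon of circumradius √(4.5²−3.5²) = 2.828 (area = (12/2)·2.828²·sin(360°/12) = 24.00 mm²); Subtracting the remaining from the first: starting from that combined region (179.32 mm²), the r=4.5 sphere at (5, 14) misses the remaining region (no effect) — area = 179.32 mm². Checking containment: at z = 4.5 the cross-section extends beyond the z = 4.2 cross-section by about 2.56 mm².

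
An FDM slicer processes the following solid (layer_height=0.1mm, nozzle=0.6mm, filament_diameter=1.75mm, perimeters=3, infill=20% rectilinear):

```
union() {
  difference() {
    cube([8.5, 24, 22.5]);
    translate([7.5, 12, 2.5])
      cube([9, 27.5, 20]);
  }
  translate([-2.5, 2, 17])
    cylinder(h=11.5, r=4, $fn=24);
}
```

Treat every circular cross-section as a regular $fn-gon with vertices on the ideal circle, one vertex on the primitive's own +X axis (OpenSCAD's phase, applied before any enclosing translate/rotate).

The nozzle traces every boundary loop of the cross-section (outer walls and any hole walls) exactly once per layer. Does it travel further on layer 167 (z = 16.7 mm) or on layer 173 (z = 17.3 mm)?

layer 173 (z = 17.3 mm)

Layer 167 (z = 16.7): the 8.5×24 cube contributes its full rectangle (perimeter 65.00 mm); the 9×27.5 cube at (7.5, 12) contributes its full rectangle (perimeter 73.00 mm); Subtracting the remaining from the first: starting from the 8.5×24 cube, the 9×27.5 cube at (7.5, 12) partially overlaps it — only the 12.00 mm² overlap (of its 247.50 mm²) is removed, clipping the outline — boundary = 65.00 mm; the cylinder at (-2.5, 2) is not intersected at this z (z outside [17, 28.5]); Taking the union: only the result so far is present, so the union is just that shape — boundary = 65.00 mm. So its perimeter = 65.00 mm. Layer 173 (z = 17.3): the cube (footprint 8.5×24) is included at this height (perimeter 65.00 mm); the cube at (7.5, 12) is present — its section is the full 9×27.5 rectangle (perimeter 73.00 mm); Taking the first minus the rest: starting from the 8.5×24 cube, the 9×27.5 cube at (7.5, 12) partially overlaps it — only the 12.00 mm² overlap (of its 247.50 mm²) is removed, clipping the outline — boundary = 65.00 mm; the r=4 cylinder at (-2.5, 2) contributes a regular 24-gon of circumradius 4 (perimeter = 2·24·4.000·sin(180°/24) = 25.06 mm); Merging all regions: the regions partially overlap (shared area 5.79 mm²), so the edge portions inside another operand are dropped and the merged outline is re-measured after clipping — boundary = 78.38 mm. So its perimeter = 78.38 mm. Layer 173 is larger (78.38 vs 65.00 mm).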